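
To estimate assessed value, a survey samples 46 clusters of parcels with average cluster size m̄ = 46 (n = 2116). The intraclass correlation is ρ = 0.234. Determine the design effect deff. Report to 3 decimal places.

deff = 1 + (46 − 1)·0.234 = 1 + 10.53 = 11.53.

11.530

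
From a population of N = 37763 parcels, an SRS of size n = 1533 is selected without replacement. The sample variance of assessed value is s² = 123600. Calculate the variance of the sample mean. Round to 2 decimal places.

Under SRS without replacement, Var(ȳ) = (1 − f)·s²/n with f = n/N = 1533/37763 = 0.04059529.
Var(ȳ) = (1 − 0.04059529)·123600/1533 = 0.95940471·80.626223 = 77.353178.

77.35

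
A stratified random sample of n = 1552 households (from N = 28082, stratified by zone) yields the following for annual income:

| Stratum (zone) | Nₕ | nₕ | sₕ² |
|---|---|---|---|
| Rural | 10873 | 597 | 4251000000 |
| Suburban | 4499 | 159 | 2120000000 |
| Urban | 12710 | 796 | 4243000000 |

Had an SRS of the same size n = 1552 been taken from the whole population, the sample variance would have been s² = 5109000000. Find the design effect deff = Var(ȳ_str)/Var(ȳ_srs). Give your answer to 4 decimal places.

Var(ȳ_str) = Σ Wₕ²(1−fₕ)sₕ²/nₕ with Wₕ = Nₕ/28082:
  Rural: (10873/28082)²·(1−597/10873)·4251000000/597 = 1.0088676 × 10^6
  Suburban: (4499/28082)²·(1−159/4499)·2120000000/159 = 330132.58
  Urban: (12710/28082)²·(1−796/12710)·4243000000/796 = 1.0235452 × 10^6
  → Var(ȳ_str) = 2.3625454 × 10^6.
Var(ȳ_srs) = (1 − 1552/28082)·5109000000/1552 = 3.10995 × 10^6.
deff = (2.3625454 × 10^6) / (3.10995 × 10^6) = 0.7597.

0.7597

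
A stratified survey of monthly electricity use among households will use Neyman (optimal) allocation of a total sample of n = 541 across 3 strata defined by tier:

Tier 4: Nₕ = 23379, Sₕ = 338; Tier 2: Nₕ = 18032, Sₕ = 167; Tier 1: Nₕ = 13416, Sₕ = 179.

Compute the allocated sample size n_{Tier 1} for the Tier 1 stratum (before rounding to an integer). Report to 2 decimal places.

97.57

Neyman allocation: nₕ = n·NₕSₕ / Σⱼ NⱼSⱼ.
Σ NⱼSⱼ = 23379·338 + 18032·167 + 13416·179 = 1.331491 × 10^7.
n_{Tier 1} = 541·13416·179 / (1.331491 × 10^7) = 97.57.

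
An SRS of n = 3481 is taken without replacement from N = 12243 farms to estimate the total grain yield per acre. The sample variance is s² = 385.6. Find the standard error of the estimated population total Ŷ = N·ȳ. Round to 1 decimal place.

3447.2

Var(Ŷ) = N²·Var(ȳ) = N²·(1 − n/N)·s²/n.
f = 3481/12243 = 0.28432574; Var(ȳ) = 0.71567426·385.6/3481 = 0.079277218.
Var(Ŷ) = 12243² · 0.079277218 = 1.1882945 × 10^7.
SE(Ŷ) = √(1.1882945 × 10^7) = 3447.2.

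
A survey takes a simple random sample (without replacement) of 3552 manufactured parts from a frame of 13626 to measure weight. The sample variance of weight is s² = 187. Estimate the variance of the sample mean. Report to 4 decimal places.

0.0389

Under SRS without replacement, Var(ȳ) = (1 − f)·s²/n with f = n/N = 3552/13626 = 0.26067812.
Var(ȳ) = (1 − 0.26067812)·187/3552 = 0.73932188·0.052646396 = 0.038922633.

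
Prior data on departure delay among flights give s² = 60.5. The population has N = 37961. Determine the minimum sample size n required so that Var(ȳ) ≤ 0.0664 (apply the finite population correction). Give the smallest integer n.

890

Without fpc, n₀ = s²/D = 60.5/0.0664 = 911.1446.
With fpc, (1 − n/N)·s²/n ≤ D requires n ≥ n₀/(1 + n₀/N) = 911.1446/(1 + 911.1446/37961) = 889.7878.
Rounding up, n = 890.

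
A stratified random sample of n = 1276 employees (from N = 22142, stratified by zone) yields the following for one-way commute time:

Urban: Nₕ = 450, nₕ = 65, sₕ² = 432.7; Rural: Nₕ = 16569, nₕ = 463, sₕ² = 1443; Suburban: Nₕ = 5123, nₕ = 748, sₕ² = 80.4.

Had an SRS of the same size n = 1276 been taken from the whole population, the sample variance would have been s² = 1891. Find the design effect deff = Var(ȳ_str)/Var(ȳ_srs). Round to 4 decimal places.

Var(ȳ_str) = Σ Wₕ²(1−fₕ)sₕ²/nₕ with Wₕ = Nₕ/22142:
  Urban: (450/22142)²·(1−65/450)·432.7/65 = 0.0023524104
  Rural: (16569/22142)²·(1−463/16569)·1443/463 = 1.6964288
  Suburban: (5123/22142)²·(1−748/5123)·80.4/748 = 0.0049138644
  → Var(ȳ_str) = 1.7036951.
Var(ȳ_srs) = (1 − 1276/22142)·1891/1276 = 1.3965716.
deff = 1.7036951 / 1.3965716 = 1.2199.

1.2199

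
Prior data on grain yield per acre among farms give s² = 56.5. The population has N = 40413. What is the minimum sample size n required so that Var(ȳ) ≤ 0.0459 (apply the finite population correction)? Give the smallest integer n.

1195

Without fpc, n₀ = s²/D = 56.5/0.0459 = 1230.9368.
With fpc, (1 − n/N)·s²/n ≤ D requires n ≥ n₀/(1 + n₀/N) = 1230.9368/(1 + 1230.9368/40413) = 1194.5520.
Rounding up, n = 1195.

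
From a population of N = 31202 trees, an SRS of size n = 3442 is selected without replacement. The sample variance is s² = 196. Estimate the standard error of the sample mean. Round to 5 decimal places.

0.22508

Under SRS without replacement, Var(ȳ) = (1 − f)·s²/n with f = n/N = 3442/31202 = 0.11031344.
Var(ȳ) = (1 − 0.11031344)·196/3442 = 0.88968656·0.056943637 = 0.050661989.
SE(ȳ) = √(0.050661989) = 0.22508.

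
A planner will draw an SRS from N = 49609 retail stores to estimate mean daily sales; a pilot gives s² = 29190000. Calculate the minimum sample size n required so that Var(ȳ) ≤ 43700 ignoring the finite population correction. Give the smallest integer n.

Without fpc, n₀ = s²/D = 29190000/43700 = 667.9634.
Rounding up, n = 668.

668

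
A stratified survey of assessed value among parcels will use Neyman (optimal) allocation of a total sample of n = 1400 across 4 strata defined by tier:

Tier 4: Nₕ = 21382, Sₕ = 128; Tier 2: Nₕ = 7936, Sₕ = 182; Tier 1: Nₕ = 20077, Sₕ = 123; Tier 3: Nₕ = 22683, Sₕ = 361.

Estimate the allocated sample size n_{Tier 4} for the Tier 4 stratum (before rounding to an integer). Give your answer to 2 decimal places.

Neyman allocation: nₕ = n·NₕSₕ / Σⱼ NⱼSⱼ.
Σ NⱼSⱼ = 21382·128 + 7936·182 + 20077·123 + 22683·361 = 1.4839282 × 10^7.
n_{Tier 4} = 1400·21382·128 / (1.4839282 × 10^7) = 258.21.

258.21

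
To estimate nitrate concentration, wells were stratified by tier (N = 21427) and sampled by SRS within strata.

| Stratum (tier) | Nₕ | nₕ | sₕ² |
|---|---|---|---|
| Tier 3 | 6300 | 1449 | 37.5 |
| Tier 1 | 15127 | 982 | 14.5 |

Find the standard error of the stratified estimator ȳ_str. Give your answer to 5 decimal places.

Var(ȳ_str) = Σₕ Wₕ²(1 − fₕ)sₕ²/nₕ with Wₕ = Nₕ/N, N = 21427.
Tier 3: Wₕ = 0.29402156; term = 0.29402156²·(1 − 0.23000000)·37.5/1449 = 0.0017227092.
Tier 1: Wₕ = 0.70597844; term = 0.70597844²·(1 − 0.06491704)·14.5/982 = 0.0068816017.
Sum = 0.0086043109.
SE = √(0.0086043109) = 0.09276.

0.09276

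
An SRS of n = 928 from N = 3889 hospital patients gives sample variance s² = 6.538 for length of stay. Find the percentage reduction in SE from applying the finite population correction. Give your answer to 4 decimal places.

f = n/N = 928/3889 = 0.23862175.
SE_no-fpc = √(s²/n) = 0.083936039; SE_fpc = √((1−f)s²/n) = 0.073240062.
Ratio = √(1−f) = 0.87256991. Reduction = 100·(1 − 0.87256991) = 12.7430%.

12.7430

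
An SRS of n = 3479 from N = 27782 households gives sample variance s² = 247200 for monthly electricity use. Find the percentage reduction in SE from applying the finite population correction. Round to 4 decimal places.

f = n/N = 3479/27782 = 0.12522497.
SE_no-fpc = √(s²/n) = 8.4294069; SE_fpc = √((1−f)s²/n) = 7.8839745.
Ratio = √(1−f) = 0.93529409. Reduction = 100·(1 − 0.93529409) = 6.4706%.

6.4706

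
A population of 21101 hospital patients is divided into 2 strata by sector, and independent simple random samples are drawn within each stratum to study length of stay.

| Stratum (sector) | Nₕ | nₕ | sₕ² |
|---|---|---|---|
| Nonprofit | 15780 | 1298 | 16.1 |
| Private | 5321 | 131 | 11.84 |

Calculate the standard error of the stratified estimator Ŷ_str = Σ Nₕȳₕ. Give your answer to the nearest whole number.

2309

Var(Ŷ_str) = Σₕ Nₕ²(1 − fₕ)sₕ²/nₕ.
Nonprofit: 15780²·(1 − 1298/15780)·16.1/1298 = 2.834567 × 10^6.
Private: 5321²·(1 − 131/5321)·11.84/131 = 2.4959796 × 10^6.
Sum = 5.3305466 × 10^6.
SE = √(5.3305466 × 10^6) = 2309.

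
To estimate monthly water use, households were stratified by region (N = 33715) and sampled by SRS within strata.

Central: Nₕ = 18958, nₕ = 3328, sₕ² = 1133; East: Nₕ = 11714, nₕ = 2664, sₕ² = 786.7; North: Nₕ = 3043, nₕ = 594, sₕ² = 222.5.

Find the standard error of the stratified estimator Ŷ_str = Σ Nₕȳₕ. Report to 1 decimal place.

11617.9

Var(Ŷ_str) = Σₕ Nₕ²(1 − fₕ)sₕ²/nₕ.
Central: 18958²·(1 − 3328/18958)·1133/3328 = 1.0087838 × 10^8.
East: 11714²·(1 − 2664/11714)·786.7/2664 = 3.1306083 × 10^7.
North: 3043²·(1 − 594/3043)·222.5/594 = 2.7914786 × 10^6.
Sum = 1.3497594 × 10^8.
SE = √(1.3497594 × 10^8) = 11617.9.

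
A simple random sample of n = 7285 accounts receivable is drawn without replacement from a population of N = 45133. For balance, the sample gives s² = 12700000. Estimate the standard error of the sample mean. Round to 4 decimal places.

38.2350

Under SRS without replacement, Var(ȳ) = (1 − f)·s²/n with f = n/N = 7285/45133 = 0.16141183.
Var(ȳ) = (1 − 0.16141183)·12700000/7285 = 0.83858817·1743.3082 = 1461.9176.
SE(ȳ) = √(1461.9176) = 38.2350.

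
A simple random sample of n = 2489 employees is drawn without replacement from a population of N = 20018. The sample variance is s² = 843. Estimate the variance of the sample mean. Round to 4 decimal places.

Under SRS without replacement, Var(ȳ) = (1 − f)·s²/n with f = n/N = 2489/20018 = 0.12433810.
Var(ȳ) = (1 − 0.12433810)·843/2489 = 0.87566190·0.33869024 = 0.29657814.

0.2966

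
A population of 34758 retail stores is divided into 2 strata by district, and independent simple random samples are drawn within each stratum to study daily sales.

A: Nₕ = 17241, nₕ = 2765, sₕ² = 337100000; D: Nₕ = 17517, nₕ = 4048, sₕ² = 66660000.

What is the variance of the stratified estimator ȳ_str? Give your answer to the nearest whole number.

Var(ȳ_str) = Σₕ Wₕ²(1 − fₕ)sₕ²/nₕ with Wₕ = Nₕ/N, N = 34758.
A: Wₕ = 0.49602969; term = 0.49602969²·(1 − 0.16037353)·337100000/2765 = 25186.341.
D: Wₕ = 0.50397031; term = 0.50397031²·(1 − 0.23108980)·66660000/4048 = 3215.9577.
Sum = 28402.299.

28402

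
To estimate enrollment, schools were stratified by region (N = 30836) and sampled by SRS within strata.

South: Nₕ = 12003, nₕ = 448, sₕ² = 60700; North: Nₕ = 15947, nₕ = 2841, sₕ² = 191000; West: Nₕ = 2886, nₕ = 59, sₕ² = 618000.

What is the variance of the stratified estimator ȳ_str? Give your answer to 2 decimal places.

Var(ȳ_str) = Σₕ Wₕ²(1 − fₕ)sₕ²/nₕ with Wₕ = Nₕ/N, N = 30836.
South: Wₕ = 0.38925282; term = 0.38925282²·(1 − 0.03732400)·60700/448 = 19.763068.
North: Wₕ = 0.51715527; term = 0.51715527²·(1 − 0.17815263)·191000/2841 = 14.777304.
West: Wₕ = 0.09359191; term = 0.09359191²·(1 − 0.02044352)·618000/59 = 89.875749.
Sum = 124.41612.

124.42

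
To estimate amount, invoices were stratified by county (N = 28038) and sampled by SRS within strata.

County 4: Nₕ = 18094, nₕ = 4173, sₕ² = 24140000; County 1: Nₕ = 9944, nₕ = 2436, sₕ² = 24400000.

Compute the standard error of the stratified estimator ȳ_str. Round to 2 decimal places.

52.96

Var(ȳ_str) = Σₕ Wₕ²(1 − fₕ)sₕ²/nₕ with Wₕ = Nₕ/N, N = 28038.
County 4: Wₕ = 0.64533847; term = 0.64533847²·(1 − 0.23062894)·24140000/4173 = 1853.5309.
County 1: Wₕ = 0.35466153; term = 0.35466153²·(1 − 0.24497184)·24400000/2436 = 951.27013.
Sum = 2804.801.
SE = √(2804.801) = 52.96.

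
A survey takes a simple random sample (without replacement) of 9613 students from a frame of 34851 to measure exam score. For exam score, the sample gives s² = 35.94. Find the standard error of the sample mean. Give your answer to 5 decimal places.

Under SRS without replacement, Var(ȳ) = (1 − f)·s²/n with f = n/N = 9613/34851 = 0.27583140.
Var(ȳ) = (1 − 0.27583140)·35.94/9613 = 0.72416860·0.0037386872 = 0.0027074399.
SE(ȳ) = √(0.0027074399) = 0.05203.

0.05203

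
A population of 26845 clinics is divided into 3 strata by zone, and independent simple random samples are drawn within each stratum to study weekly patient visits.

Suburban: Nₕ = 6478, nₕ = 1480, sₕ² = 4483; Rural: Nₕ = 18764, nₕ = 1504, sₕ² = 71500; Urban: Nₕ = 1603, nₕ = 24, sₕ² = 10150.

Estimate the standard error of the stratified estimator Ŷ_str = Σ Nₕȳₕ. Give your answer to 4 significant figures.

128700

Var(Ŷ_str) = Σₕ Nₕ²(1 − fₕ)sₕ²/nₕ.
Suburban: 6478²·(1 − 1480/6478)·4483/1480 = 9.8071816 × 10^7.
Rural: 18764²·(1 − 1504/18764)·71500/1504 = 1.5396586 × 10^10.
Urban: 1603²·(1 − 24/1603)·10150/24 = 1.07046 × 10^9.
Sum = 1.6565118 × 10^10.
SE = √(1.6565118 × 10^10) = 128700.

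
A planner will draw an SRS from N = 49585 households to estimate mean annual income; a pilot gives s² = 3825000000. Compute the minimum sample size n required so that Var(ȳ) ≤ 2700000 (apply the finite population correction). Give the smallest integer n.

1378

Without fpc, n₀ = s²/D = 3825000000/2700000 = 1416.6667.
With fpc, (1 − n/N)·s²/n ≤ D requires n ≥ n₀/(1 + n₀/N) = 1416.6667/(1 + 1416.6667/49585) = 1377.3161.
Rounding up, n = 1378.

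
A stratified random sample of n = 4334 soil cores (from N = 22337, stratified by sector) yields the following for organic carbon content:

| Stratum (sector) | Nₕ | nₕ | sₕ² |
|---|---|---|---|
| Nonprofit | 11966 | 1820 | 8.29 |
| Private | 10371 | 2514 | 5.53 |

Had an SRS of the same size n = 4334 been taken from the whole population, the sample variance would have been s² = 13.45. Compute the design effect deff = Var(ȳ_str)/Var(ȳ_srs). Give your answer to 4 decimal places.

Var(ȳ_str) = Σ Wₕ²(1−fₕ)sₕ²/nₕ with Wₕ = Nₕ/22337:
  Nonprofit: (11966/22337)²·(1−1820/11966)·8.29/1820 = 0.001108351
  Private: (10371/22337)²·(1−2514/10371)·5.53/2514 = 3.5924237 × 10^-4
  → Var(ȳ_str) = 0.0014675934.
Var(ȳ_srs) = (1 − 4334/22337)·13.45/4334 = 0.0025012288.
deff = 0.0014675934 / 0.0025012288 = 0.5867.

0.5867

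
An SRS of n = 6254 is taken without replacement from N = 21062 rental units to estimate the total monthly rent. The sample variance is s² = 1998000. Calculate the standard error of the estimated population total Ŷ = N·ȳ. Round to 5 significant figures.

315660

Var(Ŷ) = N²·Var(ȳ) = N²·(1 − n/N)·s²/n.
f = 6254/21062 = 0.29693286; Var(ȳ) = 0.70306714·1998000/6254 = 224.61275.
Var(Ŷ) = 21062² · 224.61275 = 9.9639978 × 10^10.
SE(Ŷ) = √(9.9639978 × 10^10) = 315660.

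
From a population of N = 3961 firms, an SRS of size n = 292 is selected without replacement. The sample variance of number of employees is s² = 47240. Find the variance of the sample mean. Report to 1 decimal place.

Under SRS without replacement, Var(ȳ) = (1 − f)·s²/n with f = n/N = 292/3961 = 0.07371876.
Var(ȳ) = (1 − 0.07371876)·47240/292 = 0.92628124·161.78082 = 149.85454.

149.9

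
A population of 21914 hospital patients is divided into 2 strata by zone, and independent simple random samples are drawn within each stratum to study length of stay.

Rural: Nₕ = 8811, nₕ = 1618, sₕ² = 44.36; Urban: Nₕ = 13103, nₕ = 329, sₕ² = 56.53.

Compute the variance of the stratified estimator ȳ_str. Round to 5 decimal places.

Var(ȳ_str) = Σₕ Wₕ²(1 − fₕ)sₕ²/nₕ with Wₕ = Nₕ/N, N = 21914.
Rural: Wₕ = 0.40207173; term = 0.40207173²·(1 − 0.18363409)·44.36/1618 = 0.0036183033.
Urban: Wₕ = 0.59792827; term = 0.59792827²·(1 − 0.02510875)·56.53/329 = 0.059887671.
Sum = 0.063505974.

0.06351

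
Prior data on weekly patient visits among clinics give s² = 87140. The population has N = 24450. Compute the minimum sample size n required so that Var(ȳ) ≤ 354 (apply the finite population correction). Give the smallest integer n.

Without fpc, n₀ = s²/D = 87140/354 = 246.1582.
With fpc, (1 − n/N)·s²/n ≤ D requires n ≥ n₀/(1 + n₀/N) = 246.1582/(1 + 246.1582/24450) = 243.7046.
Rounding up, n = 244.

244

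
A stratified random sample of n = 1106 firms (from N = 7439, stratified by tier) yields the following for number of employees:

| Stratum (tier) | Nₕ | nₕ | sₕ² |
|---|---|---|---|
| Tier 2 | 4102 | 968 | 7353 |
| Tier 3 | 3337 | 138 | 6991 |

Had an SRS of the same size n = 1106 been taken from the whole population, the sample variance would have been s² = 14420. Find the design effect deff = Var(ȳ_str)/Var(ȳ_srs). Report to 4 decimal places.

1.0394

Var(ȳ_str) = Σ Wₕ²(1−fₕ)sₕ²/nₕ with Wₕ = Nₕ/7439:
  Tier 2: (4102/7439)²·(1−968/4102)·7353/968 = 1.7646344
  Tier 3: (3337/7439)²·(1−138/3337)·6991/138 = 9.772407
  → Var(ȳ_str) = 11.537041.
Var(ȳ_srs) = (1 − 1106/7439)·14420/1106 = 11.099542.
deff = 11.537041 / 11.099542 = 1.0394.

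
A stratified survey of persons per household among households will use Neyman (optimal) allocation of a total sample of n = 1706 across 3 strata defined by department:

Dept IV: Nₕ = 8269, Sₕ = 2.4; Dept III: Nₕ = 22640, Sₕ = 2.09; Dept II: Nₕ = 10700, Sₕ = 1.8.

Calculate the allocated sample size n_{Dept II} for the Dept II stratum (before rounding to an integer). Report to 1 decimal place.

Neyman allocation: nₕ = n·NₕSₕ / Σⱼ NⱼSⱼ.
Σ NⱼSⱼ = 8269·2.4 + 22640·2.09 + 10700·1.8 = 86423.2.
n_{Dept II} = 1706·10700·1.8 / 86423.2 = 380.2.

380.2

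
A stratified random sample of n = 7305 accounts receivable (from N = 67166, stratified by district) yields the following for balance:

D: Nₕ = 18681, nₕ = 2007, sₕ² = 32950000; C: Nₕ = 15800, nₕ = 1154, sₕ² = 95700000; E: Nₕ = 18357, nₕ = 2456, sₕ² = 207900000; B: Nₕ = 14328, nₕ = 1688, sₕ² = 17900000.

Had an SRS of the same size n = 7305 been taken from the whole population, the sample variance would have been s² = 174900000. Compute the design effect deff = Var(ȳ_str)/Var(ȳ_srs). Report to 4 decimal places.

Var(ȳ_str) = Σ Wₕ²(1−fₕ)sₕ²/nₕ with Wₕ = Nₕ/67166:
  D: (18681/67166)²·(1−2007/18681)·32950000/2007 = 1133.5717
  C: (15800/67166)²·(1−1154/15800)·95700000/1154 = 4253.8608
  E: (18357/67166)²·(1−2456/18357)·207900000/2456 = 5477.1332
  B: (14328/67166)²·(1−1688/14328)·17900000/1688 = 425.71041
  → Var(ȳ_str) = 11290.276.
Var(ȳ_srs) = (1 − 7305/67166)·174900000/7305 = 21338.509.
deff = 11290.276 / 21338.509 = 0.5291.

0.5291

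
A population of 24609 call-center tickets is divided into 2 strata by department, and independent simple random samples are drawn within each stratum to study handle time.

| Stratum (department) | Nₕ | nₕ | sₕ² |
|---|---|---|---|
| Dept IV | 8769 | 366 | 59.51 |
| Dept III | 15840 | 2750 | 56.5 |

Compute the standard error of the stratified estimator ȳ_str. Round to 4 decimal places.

Var(ȳ_str) = Σₕ Wₕ²(1 − fₕ)sₕ²/nₕ with Wₕ = Nₕ/N, N = 24609.
Dept IV: Wₕ = 0.35633305; term = 0.35633305²·(1 − 0.04173794)·59.51/366 = 0.019783602.
Dept III: Wₕ = 0.64366695; term = 0.64366695²·(1 − 0.17361111)·56.5/2750 = 0.0070343285.
Sum = 0.026817931.
SE = √(0.026817931) = 0.1638.

0.1638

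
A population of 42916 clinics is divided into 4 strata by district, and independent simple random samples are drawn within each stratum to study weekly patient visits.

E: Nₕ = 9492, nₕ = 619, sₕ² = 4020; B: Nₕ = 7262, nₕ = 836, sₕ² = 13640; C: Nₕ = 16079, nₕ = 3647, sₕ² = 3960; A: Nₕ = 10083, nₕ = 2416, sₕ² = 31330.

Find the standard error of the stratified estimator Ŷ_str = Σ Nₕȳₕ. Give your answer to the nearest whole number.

Var(Ŷ_str) = Σₕ Nₕ²(1 − fₕ)sₕ²/nₕ.
E: 9492²·(1 − 619/9492)·4020/619 = 5.4697014 × 10^8.
B: 7262²·(1 − 836/7262)·13640/836 = 7.613863 × 10^8.
C: 16079²·(1 − 3647/16079)·3960/3647 = 2.1704983 × 10^8.
A: 10083²·(1 − 2416/10083)·31330/2416 = 1.0024869 × 10^9.
Sum = 2.5278932 × 10^9.
SE = √(2.5278932 × 10^9) = 50278.

50278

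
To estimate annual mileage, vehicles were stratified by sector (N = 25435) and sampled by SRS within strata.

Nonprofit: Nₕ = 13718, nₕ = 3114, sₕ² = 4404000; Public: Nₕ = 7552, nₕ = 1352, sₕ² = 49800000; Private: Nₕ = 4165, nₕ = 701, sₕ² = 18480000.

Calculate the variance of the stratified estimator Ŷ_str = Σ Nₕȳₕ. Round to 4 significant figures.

Var(Ŷ_str) = Σₕ Nₕ²(1 − fₕ)sₕ²/nₕ.
Nonprofit: 13718²·(1 − 3114/13718)·4404000/3114 = 2.0572602 × 10^11.
Public: 7552²·(1 − 1352/7552)·49800000/1352 = 1.7246712 × 10^12.
Private: 4165²·(1 − 701/4165)·18480000/701 = 3.8034424 × 10^11.
Sum = 2.3107415 × 10^12.

2.311 × 10^12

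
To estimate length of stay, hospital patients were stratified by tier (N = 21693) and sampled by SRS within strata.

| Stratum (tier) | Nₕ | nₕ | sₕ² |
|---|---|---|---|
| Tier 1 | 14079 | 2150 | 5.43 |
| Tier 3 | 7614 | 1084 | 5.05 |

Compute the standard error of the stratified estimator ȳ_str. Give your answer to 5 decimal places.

Var(ȳ_str) = Σₕ Wₕ²(1 − fₕ)sₕ²/nₕ with Wₕ = Nₕ/N, N = 21693.
Tier 1: Wₕ = 0.64901120; term = 0.64901120²·(1 − 0.15270971)·5.43/2150 = 9.0135938 × 10^-4.
Tier 3: Wₕ = 0.35098880; term = 0.35098880²·(1 − 0.14236932)·5.05/1084 = 4.9220828 × 10^-4.
Sum = 0.0013935677.
SE = √(0.0013935677) = 0.03733.

0.03733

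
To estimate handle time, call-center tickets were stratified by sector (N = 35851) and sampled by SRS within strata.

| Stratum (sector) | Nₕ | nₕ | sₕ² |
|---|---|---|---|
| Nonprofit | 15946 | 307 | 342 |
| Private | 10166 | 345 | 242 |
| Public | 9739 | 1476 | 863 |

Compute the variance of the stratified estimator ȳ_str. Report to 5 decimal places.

Var(ȳ_str) = Σₕ Wₕ²(1 − fₕ)sₕ²/nₕ with Wₕ = Nₕ/N, N = 35851.
Nonprofit: Wₕ = 0.44478536; term = 0.44478536²·(1 − 0.01925248)·342/307 = 0.21614536.
Private: Wₕ = 0.28356252; term = 0.28356252²·(1 − 0.03393665)·242/345 = 0.054487833.
Public: Wₕ = 0.27165212; term = 0.27165212²·(1 − 0.15155560)·863/1476 = 0.036607832.
Sum = 0.30724103.

0.30724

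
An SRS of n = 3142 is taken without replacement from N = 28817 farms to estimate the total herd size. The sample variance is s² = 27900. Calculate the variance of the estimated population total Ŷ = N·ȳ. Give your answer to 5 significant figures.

Var(Ŷ) = N²·Var(ȳ) = N²·(1 − n/N)·s²/n.
f = 3142/28817 = 0.10903286; Var(ȳ) = 0.89096714·27900/3142 = 7.911516.
Var(Ŷ) = 28817² · 7.911516 = 6.5698771 × 10^9.

6.5699 × 10^9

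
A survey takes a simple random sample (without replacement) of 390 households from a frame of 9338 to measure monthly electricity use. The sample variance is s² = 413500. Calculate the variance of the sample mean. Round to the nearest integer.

1016

Under SRS without replacement, Var(ȳ) = (1 − f)·s²/n with f = n/N = 390/9338 = 0.04176483.
Var(ȳ) = (1 − 0.04176483)·413500/390 = 0.95823517·1060.2564 = 1015.975.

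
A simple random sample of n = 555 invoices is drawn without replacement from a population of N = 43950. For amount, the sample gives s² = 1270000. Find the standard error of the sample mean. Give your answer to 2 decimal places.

47.53

Under SRS without replacement, Var(ȳ) = (1 − f)·s²/n with f = n/N = 555/43950 = 0.01262799.
Var(ȳ) = (1 − 0.01262799)·1270000/555 = 0.98737201·2288.2883 = 2259.3918.
SE(ȳ) = √(2259.3918) = 47.53.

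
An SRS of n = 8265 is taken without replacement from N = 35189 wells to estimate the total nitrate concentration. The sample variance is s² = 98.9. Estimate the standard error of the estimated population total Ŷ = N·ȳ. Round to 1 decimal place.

Var(Ŷ) = N²·Var(ȳ) = N²·(1 − n/N)·s²/n.
f = 8265/35189 = 0.23487453; Var(ȳ) = 0.76512547·98.9/8265 = 0.0091555848.
Var(Ŷ) = 35189² · 0.0091555848 = 1.1337047 × 10^7.
SE(Ŷ) = √(1.1337047 × 10^7) = 3367.1.

3367.1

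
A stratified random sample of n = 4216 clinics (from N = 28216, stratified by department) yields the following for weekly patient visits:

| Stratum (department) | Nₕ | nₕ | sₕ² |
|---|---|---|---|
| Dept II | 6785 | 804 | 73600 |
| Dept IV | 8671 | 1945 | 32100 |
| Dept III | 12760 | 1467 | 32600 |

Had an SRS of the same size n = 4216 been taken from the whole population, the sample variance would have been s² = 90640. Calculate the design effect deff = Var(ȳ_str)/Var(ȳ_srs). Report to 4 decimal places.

0.5412

Var(ȳ_str) = Σ Wₕ²(1−fₕ)sₕ²/nₕ with Wₕ = Nₕ/28216:
  Dept II: (6785/28216)²·(1−804/6785)·73600/804 = 4.6661052
  Dept IV: (8671/28216)²·(1−1945/8671)·32100/1945 = 1.2089841
  Dept III: (12760/28216)²·(1−1467/12760)·32600/1467 = 4.0221346
  → Var(ȳ_str) = 9.8972239.
Var(ȳ_srs) = (1 − 4216/28216)·90640/4216 = 18.286689.
deff = 9.8972239 / 18.286689 = 0.5412.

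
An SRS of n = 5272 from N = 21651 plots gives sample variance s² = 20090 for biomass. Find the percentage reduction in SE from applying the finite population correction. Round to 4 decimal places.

f = n/N = 5272/21651 = 0.24349915.
SE_no-fpc = √(s²/n) = 1.9521009; SE_fpc = √((1−f)s²/n) = 1.6978799.
Ratio = √(1−f) = 0.86977058. Reduction = 100·(1 − 0.86977058) = 13.0229%.

13.0229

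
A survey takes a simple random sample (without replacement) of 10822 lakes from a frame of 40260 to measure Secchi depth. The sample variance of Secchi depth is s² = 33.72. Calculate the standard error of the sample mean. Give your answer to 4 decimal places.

0.0477

Under SRS without replacement, Var(ȳ) = (1 − f)·s²/n with f = n/N = 10822/40260 = 0.26880278.
Var(ȳ) = (1 − 0.26880278)·33.72/10822 = 0.73119722·0.0031158751 = 0.0022783192.
SE(ȳ) = √(0.0022783192) = 0.0477.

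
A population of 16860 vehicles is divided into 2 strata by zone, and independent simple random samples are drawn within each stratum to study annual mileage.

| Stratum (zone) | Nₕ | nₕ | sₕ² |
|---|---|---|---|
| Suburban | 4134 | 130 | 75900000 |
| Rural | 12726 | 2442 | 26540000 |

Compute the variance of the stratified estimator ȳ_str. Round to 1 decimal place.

39001.3

Var(ȳ_str) = Σₕ Wₕ²(1 − fₕ)sₕ²/nₕ with Wₕ = Nₕ/N, N = 16860.
Suburban: Wₕ = 0.24519573; term = 0.24519573²·(1 − 0.03144654)·75900000/130 = 33997.566.
Rural: Wₕ = 0.75480427; term = 0.75480427²·(1 − 0.19189062)·26540000/2442 = 5003.7327.
Sum = 39001.299.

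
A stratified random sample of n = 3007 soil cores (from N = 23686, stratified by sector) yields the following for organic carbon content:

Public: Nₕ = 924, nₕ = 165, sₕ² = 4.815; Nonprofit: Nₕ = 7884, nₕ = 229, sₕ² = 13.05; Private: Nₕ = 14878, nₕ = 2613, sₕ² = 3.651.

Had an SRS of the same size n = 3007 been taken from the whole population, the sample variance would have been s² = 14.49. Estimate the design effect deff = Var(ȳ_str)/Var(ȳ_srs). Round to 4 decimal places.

1.5739

Var(ȳ_str) = Σ Wₕ²(1−fₕ)sₕ²/nₕ with Wₕ = Nₕ/23686:
  Public: (924/23686)²·(1−165/924)·4.815/165 = 3.6478976 × 10^-5
  Nonprofit: (7884/23686)²·(1−229/7884)·13.05/229 = 0.0061303235
  Private: (14878/23686)²·(1−2613/14878)·3.651/2613 = 4.5446567 × 10^-4
  → Var(ȳ_str) = 0.0066212681.
Var(ȳ_srs) = (1 − 3007/23686)·14.49/3007 = 0.0042070025.
deff = 0.0066212681 / 0.0042070025 = 1.5739.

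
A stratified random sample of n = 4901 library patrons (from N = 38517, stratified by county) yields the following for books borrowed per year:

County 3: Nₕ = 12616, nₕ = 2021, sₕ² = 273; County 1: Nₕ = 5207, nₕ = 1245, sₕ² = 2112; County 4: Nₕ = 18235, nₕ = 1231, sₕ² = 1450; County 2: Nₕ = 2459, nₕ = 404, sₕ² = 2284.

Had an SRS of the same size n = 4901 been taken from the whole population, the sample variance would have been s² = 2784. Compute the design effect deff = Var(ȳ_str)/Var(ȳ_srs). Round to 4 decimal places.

0.6075

Var(ȳ_str) = Σ Wₕ²(1−fₕ)sₕ²/nₕ with Wₕ = Nₕ/38517:
  County 3: (12616/38517)²·(1−2021/12616)·273/2021 = 0.012170658
  County 1: (5207/38517)²·(1−1245/5207)·2112/1245 = 0.023589661
  County 4: (18235/38517)²·(1−1231/18235)·1450/1231 = 0.24618518
  County 2: (2459/38517)²·(1−404/2459)·2284/404 = 0.019256625
  → Var(ȳ_str) = 0.30120212.
Var(ȳ_srs) = (1 − 4901/38517)·2784/4901 = 0.49576756.
deff = 0.30120212 / 0.49576756 = 0.6075.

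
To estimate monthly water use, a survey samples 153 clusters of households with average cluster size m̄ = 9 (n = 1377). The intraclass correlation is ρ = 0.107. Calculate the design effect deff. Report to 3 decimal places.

deff = 1 + (9 − 1)·0.107 = 1 + 0.856 = 1.856.

1.856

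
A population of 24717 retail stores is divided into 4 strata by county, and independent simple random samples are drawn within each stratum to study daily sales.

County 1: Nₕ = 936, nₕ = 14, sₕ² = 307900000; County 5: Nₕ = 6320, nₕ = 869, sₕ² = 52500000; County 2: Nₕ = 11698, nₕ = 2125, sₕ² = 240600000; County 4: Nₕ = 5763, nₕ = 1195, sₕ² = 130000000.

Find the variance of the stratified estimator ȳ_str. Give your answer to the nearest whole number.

59915

Var(ȳ_str) = Σₕ Wₕ²(1 − fₕ)sₕ²/nₕ with Wₕ = Nₕ/N, N = 24717.
County 1: Wₕ = 0.03786867; term = 0.03786867²·(1 − 0.01495726)·307900000/14 = 31066.828.
County 5: Wₕ = 0.25569446; term = 0.25569446²·(1 − 0.13750000)·52500000/869 = 3406.7579.
County 2: Wₕ = 0.47327750; term = 0.47327750²·(1 − 0.18165498)·240600000/2125 = 20754.145.
County 4: Wₕ = 0.23315936; term = 0.23315936²·(1 − 0.20735728)·130000000/1195 = 4687.6874.
Sum = 59915.418.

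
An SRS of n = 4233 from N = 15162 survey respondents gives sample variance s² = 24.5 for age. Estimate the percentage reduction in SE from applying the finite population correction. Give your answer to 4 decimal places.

15.0992

f = n/N = 4233/15162 = 0.27918480.
SE_no-fpc = √(s²/n) = 0.076077969; SE_fpc = √((1−f)s²/n) = 0.064590831.
Ratio = √(1−f) = 0.84900836. Reduction = 100·(1 − 0.84900836) = 15.0992%.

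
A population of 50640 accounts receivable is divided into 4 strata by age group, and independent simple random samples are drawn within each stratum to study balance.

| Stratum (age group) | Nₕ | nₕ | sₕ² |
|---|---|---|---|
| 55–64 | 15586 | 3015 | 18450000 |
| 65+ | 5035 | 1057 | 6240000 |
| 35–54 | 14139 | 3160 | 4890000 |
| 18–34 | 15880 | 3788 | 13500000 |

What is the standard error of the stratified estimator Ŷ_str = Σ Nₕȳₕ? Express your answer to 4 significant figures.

Var(Ŷ_str) = Σₕ Nₕ²(1 − fₕ)sₕ²/nₕ.
55–64: 15586²·(1 − 3015/15586)·18450000/3015 = 1.1989845 × 10^12.
65+: 5035²·(1 − 1057/5035)·6240000/1057 = 1.1824257 × 10^11.
35–54: 14139²·(1 − 3160/14139)·4890000/3160 = 2.4021673 × 10^11.
18–34: 15880²·(1 − 3788/15880)·13500000/3788 = 6.843408 × 10^11.
Sum = 2.2417846 × 10^12.
SE = √(2.2417846 × 10^12) = 1.497 × 10^6.

1.497 × 10^6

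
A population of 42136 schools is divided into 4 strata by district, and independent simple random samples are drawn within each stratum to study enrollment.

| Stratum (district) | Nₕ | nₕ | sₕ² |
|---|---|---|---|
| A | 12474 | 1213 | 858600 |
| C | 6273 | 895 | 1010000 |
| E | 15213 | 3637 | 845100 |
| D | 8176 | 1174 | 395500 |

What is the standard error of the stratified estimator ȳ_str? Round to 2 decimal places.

10.55

Var(ȳ_str) = Σₕ Wₕ²(1 − fₕ)sₕ²/nₕ with Wₕ = Nₕ/N, N = 42136.
A: Wₕ = 0.29604139; term = 0.29604139²·(1 − 0.09724226)·858600/1213 = 56.00234.
C: Wₕ = 0.14887507; term = 0.14887507²·(1 − 0.14267496)·1010000/895 = 21.443112.
E: Wₕ = 0.36104519; term = 0.36104519²·(1 − 0.23907185)·845100/3637 = 23.047911.
D: Wₕ = 0.19403835; term = 0.19403835²·(1 − 0.14359100)·395500/1174 = 10.862625.
Sum = 111.35599.
SE = √(111.35599) = 10.55.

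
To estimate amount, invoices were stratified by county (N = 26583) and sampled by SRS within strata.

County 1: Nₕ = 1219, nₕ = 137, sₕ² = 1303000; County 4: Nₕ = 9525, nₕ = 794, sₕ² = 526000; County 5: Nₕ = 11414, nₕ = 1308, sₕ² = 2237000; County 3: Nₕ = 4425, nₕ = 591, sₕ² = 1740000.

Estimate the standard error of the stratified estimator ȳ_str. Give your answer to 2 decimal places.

Var(ȳ_str) = Σₕ Wₕ²(1 − fₕ)sₕ²/nₕ with Wₕ = Nₕ/N, N = 26583.
County 1: Wₕ = 0.04585637; term = 0.04585637²·(1 − 0.11238720)·1303000/137 = 17.751981.
County 4: Wₕ = 0.35831170; term = 0.35831170²·(1 − 0.08335958)·526000/794 = 77.962585.
County 5: Wₕ = 0.42937216; term = 0.42937216²·(1 − 0.11459611)·2237000/1308 = 279.16915.
County 3: Wₕ = 0.16645977; term = 0.16645977²·(1 − 0.13355932)·1740000/591 = 70.683683.
Sum = 445.5674.
SE = √(445.5674) = 21.11.

21.11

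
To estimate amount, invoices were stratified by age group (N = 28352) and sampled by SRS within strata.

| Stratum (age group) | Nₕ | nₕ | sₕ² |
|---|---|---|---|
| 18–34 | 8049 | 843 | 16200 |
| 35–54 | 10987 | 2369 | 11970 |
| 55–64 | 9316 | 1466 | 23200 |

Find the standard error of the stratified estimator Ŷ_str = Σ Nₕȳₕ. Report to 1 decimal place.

52443.8

Var(Ŷ_str) = Σₕ Nₕ²(1 − fₕ)sₕ²/nₕ.
18–34: 8049²·(1 − 843/8049)·16200/843 = 1.1146118 × 10^9.
35–54: 10987²·(1 − 2369/10987)·11970/2369 = 4.7842592 × 10^8.
55–64: 9316²·(1 − 1466/9316)·23200/1466 = 1.1573192 × 10^9.
Sum = 2.7503569 × 10^9.
SE = √(2.7503569 × 10^9) = 52443.8.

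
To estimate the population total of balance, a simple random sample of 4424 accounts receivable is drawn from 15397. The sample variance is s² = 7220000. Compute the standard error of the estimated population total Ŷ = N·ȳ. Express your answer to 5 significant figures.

Var(Ŷ) = N²·Var(ȳ) = N²·(1 − n/N)·s²/n.
f = 4424/15397 = 0.28732870; Var(ȳ) = 0.71267130·7220000/4424 = 1163.0847.
Var(Ŷ) = 15397² · 1163.0847 = 2.7572971 × 10^11.
SE(Ŷ) = √(2.7572971 × 10^11) = 525100.

525100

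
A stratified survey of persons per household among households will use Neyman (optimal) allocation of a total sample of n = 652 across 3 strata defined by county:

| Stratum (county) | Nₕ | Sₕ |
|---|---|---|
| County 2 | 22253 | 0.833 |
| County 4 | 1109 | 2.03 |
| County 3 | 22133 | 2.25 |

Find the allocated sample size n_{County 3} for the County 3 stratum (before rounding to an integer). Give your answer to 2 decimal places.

Neyman allocation: nₕ = n·NₕSₕ / Σⱼ NⱼSⱼ.
Σ NⱼSⱼ = 22253·0.833 + 1109·2.03 + 22133·2.25 = 70587.269.
n_{County 3} = 652·22133·2.25 / 70587.269 = 459.99.

459.99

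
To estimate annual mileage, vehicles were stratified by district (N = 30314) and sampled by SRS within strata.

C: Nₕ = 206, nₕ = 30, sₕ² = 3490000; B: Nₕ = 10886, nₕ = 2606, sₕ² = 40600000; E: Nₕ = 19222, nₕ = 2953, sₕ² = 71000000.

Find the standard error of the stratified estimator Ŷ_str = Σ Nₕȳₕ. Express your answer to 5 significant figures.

2.9879 × 10^6

Var(Ŷ_str) = Σₕ Nₕ²(1 − fₕ)sₕ²/nₕ.
C: 206²·(1 − 30/206)·3490000/30 = 4.2177813 × 10^9.
B: 10886²·(1 − 2606/10886)·40600000/2606 = 1.4042689 × 10^12.
E: 19222²·(1 − 2953/19222)·71000000/2953 = 7.5189004 × 10^12.
Sum = 8.9273871 × 10^12.
SE = √(8.9273871 × 10^12) = 2.9879 × 10^6.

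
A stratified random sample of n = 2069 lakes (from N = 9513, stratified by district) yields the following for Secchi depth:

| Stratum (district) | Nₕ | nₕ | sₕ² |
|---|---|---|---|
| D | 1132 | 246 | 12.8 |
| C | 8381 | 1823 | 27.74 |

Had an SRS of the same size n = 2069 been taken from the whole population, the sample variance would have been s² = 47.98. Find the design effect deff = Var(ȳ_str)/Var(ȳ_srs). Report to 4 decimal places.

Var(ȳ_str) = Σ Wₕ²(1−fₕ)sₕ²/nₕ with Wₕ = Nₕ/9513:
  D: (1132/9513)²·(1−246/1132)·12.8/246 = 5.7666025 × 10^-4
  C: (8381/9513)²·(1−1823/8381)·27.74/1823 = 0.0092417039
  → Var(ȳ_str) = 0.0098183642.
Var(ȳ_srs) = (1 − 2069/9513)·47.98/2069 = 0.018146322.
deff = 0.0098183642 / 0.018146322 = 0.5411.

0.5411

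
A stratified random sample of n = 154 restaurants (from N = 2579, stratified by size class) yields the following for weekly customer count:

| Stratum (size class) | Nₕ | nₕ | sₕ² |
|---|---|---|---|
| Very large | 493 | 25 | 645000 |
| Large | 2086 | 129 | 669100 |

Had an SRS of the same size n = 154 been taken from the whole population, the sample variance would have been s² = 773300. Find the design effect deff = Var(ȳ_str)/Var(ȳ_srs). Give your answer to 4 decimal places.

0.8638

Var(ȳ_str) = Σ Wₕ²(1−fₕ)sₕ²/nₕ with Wₕ = Nₕ/2579:
  Very large: (493/2579)²·(1−25/493)·645000/25 = 894.97271
  Large: (2086/2579)²·(1−129/2086)·669100/129 = 3183.492
  → Var(ȳ_str) = 4078.4647.
Var(ȳ_srs) = (1 − 154/2579)·773300/154 = 4721.5837.
deff = 4078.4647 / 4721.5837 = 0.8638.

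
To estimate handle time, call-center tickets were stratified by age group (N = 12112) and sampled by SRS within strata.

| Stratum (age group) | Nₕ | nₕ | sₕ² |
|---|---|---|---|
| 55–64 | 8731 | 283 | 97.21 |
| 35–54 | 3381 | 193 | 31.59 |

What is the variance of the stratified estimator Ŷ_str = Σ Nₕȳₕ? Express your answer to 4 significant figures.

Var(Ŷ_str) = Σₕ Nₕ²(1 − fₕ)sₕ²/nₕ.
55–64: 8731²·(1 − 283/8731)·97.21/283 = 2.5336254 × 10^7.
35–54: 3381²·(1 − 193/3381)·31.59/193 = 1.7642324 × 10^6.
Sum = 2.7100486 × 10^7.

2.710 × 10^7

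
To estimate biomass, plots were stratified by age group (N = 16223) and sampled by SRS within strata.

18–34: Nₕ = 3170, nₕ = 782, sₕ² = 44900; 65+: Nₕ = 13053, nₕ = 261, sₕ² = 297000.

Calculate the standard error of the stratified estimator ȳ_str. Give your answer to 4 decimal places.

Var(ȳ_str) = Σₕ Wₕ²(1 − fₕ)sₕ²/nₕ with Wₕ = Nₕ/N, N = 16223.
18–34: Wₕ = 0.19540159; term = 0.19540159²·(1 − 0.24668770)·44900/782 = 1.6514706.
65+: Wₕ = 0.80459841; term = 0.80459841²·(1 − 0.01999540)·297000/261 = 721.94214.
Sum = 723.59361.
SE = √(723.59361) = 26.8997.

26.8997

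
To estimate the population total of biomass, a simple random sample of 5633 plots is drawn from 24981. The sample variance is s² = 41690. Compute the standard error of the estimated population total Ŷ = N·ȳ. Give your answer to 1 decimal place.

Var(Ŷ) = N²·Var(ȳ) = N²·(1 − n/N)·s²/n.
f = 5633/24981 = 0.22549137; Var(ȳ) = 0.77450863·41690/5633 = 5.7321613.
Var(Ŷ) = 24981² · 5.7321613 = 3.5771573 × 10^9.
SE(Ŷ) = √(3.5771573 × 10^9) = 59809.3.

59809.3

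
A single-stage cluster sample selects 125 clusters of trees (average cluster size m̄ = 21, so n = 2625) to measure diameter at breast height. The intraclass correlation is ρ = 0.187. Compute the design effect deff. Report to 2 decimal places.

4.74

deff = 1 + (21 − 1)·0.187 = 1 + 3.74 = 4.74.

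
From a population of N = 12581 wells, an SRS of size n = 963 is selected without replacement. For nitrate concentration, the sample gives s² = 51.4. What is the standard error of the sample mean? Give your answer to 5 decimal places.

0.22201

Under SRS without replacement, Var(ȳ) = (1 − f)·s²/n with f = n/N = 963/12581 = 0.07654399.
Var(ȳ) = (1 − 0.07654399)·51.4/963 = 0.92345601·0.05337487 = 0.049289344.
SE(ȳ) = √(0.049289344) = 0.22201.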